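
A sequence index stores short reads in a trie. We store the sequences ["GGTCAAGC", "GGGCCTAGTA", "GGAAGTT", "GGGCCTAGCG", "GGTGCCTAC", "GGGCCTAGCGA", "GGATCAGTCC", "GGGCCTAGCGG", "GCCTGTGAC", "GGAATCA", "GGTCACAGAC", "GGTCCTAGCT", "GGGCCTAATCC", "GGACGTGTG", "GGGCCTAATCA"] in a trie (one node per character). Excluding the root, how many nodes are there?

71

Trace insertions, counting only characters that open a new branch:
  "GGTCAAGC" → 8 new (G, G, T, C, A, A, G, C)
  "GGGCCTAGTA" → prefix "GG" already present; 8 new (G, C, C, T, A, G, T, A)
  "GGAAGTT" → prefix "GG" already present; 5 new (A, A, G, T, T)
  "GGGCCTAGCG" → prefix "GGGCCTAG" already present; 2 new (C, G)
  "GGTGCCTAC" → prefix "GGT" already present; 6 new (G, C, C, T, A, C)
  "GGGCCTAGCGA" → prefix "GGGCCTAGCG" already present; 1 new (A)
  "GGATCAGTCC" → prefix "GGA" already present; 7 new (T, C, A, G, T, C, C)
  "GGGCCTAGCGG" → prefix "GGGCCTAGCG" already present; 1 new (G)
  "GCCTGTGAC" → prefix "G" already present; 8 new (C, C, T, G, T, G, A, C)
  "GGAATCA" → prefix "GGAA" already present; 3 new (T, C, A)
  "GGTCACAGAC" → prefix "GGTCA" already present; 5 new (C, A, G, A, C)
  "GGTCCTAGCT" → prefix "GGTC" already present; 6 new (C, T, A, G, C, T)
  "GGGCCTAATCC" → prefix "GGGCCTA" already present; 4 new (A, T, C, C)
  "GGACGTGTG" → prefix "GGA" already present; 6 new (C, G, T, G, T, G)
  "GGGCCTAATCA" → prefix "GGGCCTAATC" already present; 1 new (A)
Total nodes = 8 + 8 + 5 + 2 + 6 + 1 + 7 + 1 + 8 + 3 + 5 + 6 + 4 + 6 + 1 = 71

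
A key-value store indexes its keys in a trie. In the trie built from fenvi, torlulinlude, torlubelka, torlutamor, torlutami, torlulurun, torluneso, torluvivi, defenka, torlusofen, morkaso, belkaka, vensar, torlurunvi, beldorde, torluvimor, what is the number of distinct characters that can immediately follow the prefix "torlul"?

Walk "torlul" from the root, arriving at one node.
Distinct next characters after "torlul": i, u.
That node has 2 child edges.

2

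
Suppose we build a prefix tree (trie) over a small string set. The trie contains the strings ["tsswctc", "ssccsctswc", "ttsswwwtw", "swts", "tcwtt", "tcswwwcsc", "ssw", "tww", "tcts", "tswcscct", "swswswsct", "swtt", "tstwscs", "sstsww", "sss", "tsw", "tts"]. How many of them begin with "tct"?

1

Walk to "tct"; the words in its subtree are exactly those with that prefix.
Matches: "tcts"
Count: 1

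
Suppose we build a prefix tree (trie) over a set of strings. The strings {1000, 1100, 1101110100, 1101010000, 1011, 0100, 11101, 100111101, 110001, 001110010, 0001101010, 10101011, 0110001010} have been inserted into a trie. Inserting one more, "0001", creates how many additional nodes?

"0001" is already a full path in the trie; only an end-marker is added.
No new nodes are needed: 0.

0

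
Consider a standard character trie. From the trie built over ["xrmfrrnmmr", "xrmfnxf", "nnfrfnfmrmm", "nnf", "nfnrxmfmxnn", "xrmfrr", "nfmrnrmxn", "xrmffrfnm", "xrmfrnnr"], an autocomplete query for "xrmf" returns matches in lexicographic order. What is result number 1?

Filter for "xrmf…" and sort: "xrmffrfnm", "xrmfnxf", "xrmfrnnr", "xrmfrr", "xrmfrrnmmr"
The 1st is xrmffrfnm.

xrmffrfnm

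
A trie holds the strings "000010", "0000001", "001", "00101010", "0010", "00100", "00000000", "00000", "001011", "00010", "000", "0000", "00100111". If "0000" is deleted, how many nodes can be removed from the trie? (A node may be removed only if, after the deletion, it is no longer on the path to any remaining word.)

A node on "0000"'s path can go only if nothing else ends at it or branches off below it.
Every node on "0000" is still needed (e.g. by "000010"), so nothing is freed.
Nodes removed: 0

0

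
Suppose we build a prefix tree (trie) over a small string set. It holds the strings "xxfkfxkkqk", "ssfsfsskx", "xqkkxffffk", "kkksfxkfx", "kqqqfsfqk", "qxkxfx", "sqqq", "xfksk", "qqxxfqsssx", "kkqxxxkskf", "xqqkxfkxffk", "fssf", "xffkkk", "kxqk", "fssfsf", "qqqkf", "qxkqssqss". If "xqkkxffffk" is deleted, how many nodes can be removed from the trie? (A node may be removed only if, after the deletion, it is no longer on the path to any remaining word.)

Walk "xqkkxffffk" from the leaf back toward the root, removing each node that no remaining word uses.
The suffix "kkxffffk" (8 nodes) is used only by "xqkkxffffk"; the node for "xq" still has the child "q", so pruning stops there.
Nodes removed: 8

8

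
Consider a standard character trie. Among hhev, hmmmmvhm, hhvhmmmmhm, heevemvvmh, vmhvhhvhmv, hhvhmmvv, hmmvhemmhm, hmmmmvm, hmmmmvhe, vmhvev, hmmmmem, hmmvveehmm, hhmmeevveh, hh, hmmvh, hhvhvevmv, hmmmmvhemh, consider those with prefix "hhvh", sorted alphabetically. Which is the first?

hhvhmmmmhm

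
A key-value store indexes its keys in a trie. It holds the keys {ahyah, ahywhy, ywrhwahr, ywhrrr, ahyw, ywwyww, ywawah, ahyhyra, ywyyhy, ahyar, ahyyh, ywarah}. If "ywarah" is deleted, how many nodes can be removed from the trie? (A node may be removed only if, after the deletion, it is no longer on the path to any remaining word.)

3

Walk "ywarah" from the leaf back toward the root, removing each node that no remaining word uses.
The suffix "rah" (3 nodes) is used only by "ywarah"; the node for "ywa" still has the child "w", so pruning stops there.
Nodes removed: 3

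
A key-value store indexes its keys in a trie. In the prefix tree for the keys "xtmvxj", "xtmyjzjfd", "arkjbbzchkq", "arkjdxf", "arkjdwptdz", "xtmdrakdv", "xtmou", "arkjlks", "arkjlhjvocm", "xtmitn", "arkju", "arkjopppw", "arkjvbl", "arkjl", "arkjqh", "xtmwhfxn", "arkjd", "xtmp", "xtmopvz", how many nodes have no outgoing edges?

A leaf is a node with no children — equivalently, the end of a word that is not a proper prefix of any other stored word.
Those words: "arkjbbzchkq", "arkjdwptdz", "arkjdxf", "arkjlhjvocm", "arkjlks", "arkjopppw", "arkjqh", "arkju", "arkjvbl", "xtmdrakdv", "xtmitn", "xtmopvz", "xtmou", "xtmp", "xtmvxj", "xtmwhfxn", "xtmyjzjfd"
Leaf count: 17

17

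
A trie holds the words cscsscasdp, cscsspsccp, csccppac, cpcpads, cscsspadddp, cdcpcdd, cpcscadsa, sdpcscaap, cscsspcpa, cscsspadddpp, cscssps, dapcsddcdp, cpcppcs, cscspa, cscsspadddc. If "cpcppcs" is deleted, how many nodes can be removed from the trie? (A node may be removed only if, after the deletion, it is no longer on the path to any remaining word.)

After clearing the end-marker at "cpcppcs", prune upward until reaching a node still needed by another word.
The suffix "pcs" (3 nodes) is used only by "cpcppcs"; the node for "cpcp" still has the child "a", so pruning stops there.
Nodes removed: 3

3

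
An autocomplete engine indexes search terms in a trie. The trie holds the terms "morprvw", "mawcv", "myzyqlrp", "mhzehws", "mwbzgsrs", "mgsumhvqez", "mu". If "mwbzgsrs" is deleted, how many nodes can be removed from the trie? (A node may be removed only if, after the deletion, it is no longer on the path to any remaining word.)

After clearing the end-marker at "mwbzgsrs", prune upward until reaching a node still needed by another word.
The suffix "wbzgsrs" (7 nodes) is used only by "mwbzgsrs"; the node for "m" still has the child "o", so pruning stops there.
Nodes removed: 7

7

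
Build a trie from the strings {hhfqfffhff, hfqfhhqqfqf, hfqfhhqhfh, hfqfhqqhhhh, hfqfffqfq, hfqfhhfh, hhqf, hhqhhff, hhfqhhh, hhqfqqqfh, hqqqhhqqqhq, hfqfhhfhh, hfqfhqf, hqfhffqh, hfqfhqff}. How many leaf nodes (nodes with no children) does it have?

12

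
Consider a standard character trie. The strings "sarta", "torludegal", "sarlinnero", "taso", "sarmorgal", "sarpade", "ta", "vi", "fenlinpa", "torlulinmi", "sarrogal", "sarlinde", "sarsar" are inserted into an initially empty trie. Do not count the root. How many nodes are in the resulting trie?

Trace insertions, counting only characters that open a new branch:
  "sarta" → 5 new (s, a, r, t, a)
  "torludegal" → 10 new (t, o, r, l, u, d, e, g, a, l)
  "sarlinnero" → prefix "sar" already present; 7 new (l, i, n, n, e, r, o)
  "taso" → prefix "t" already present; 3 new (a, s, o)
  "sarmorgal" → prefix "sar" already present; 6 new (m, o, r, g, a, l)
  "sarpade" → prefix "sar" already present; 4 new (p, a, d, e)
  "ta" → prefix "ta" already present; 0 new (none)
  "vi" → 2 new (v, i)
  "fenlinpa" → 8 new (f, e, n, l, i, n, p, a)
  "torlulinmi" → prefix "torlu" already present; 5 new (l, i, n, m, i)
  "sarrogal" → prefix "sar" already present; 5 new (r, o, g, a, l)
  "sarlinde" → prefix "sarlin" already present; 2 new (d, e)
  "sarsar" → prefix "sar" already present; 3 new (s, a, r)
Total nodes = 5 + 10 + 7 + 3 + 6 + 4 + 0 + 2 + 8 + 5 + 5 + 2 + 3 = 60

60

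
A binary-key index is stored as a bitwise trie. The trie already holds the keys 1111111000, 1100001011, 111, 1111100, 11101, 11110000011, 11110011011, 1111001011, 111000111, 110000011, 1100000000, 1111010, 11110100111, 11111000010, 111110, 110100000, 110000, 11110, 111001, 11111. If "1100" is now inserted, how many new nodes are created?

Every character of "1100" already lies on an existing path (it is a prefix of some stored word).
No new nodes are needed: 0.

0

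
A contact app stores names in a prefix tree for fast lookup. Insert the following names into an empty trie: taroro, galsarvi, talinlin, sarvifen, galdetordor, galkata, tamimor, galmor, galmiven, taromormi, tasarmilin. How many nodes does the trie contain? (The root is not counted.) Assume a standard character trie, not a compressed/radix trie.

65

For each word, the new-node count is its length minus the longest prefix already in the trie:
  "taroro" → 6 new (t, a, r, o, r, o)
  "galsarvi" → 8 new (g, a, l, s, a, r, v, i)
  "talinlin" → prefix "ta" already present; 6 new (l, i, n, l, i, n)
  "sarvifen" → 8 new (s, a, r, v, i, f, e, n)
  "galdetordor" → prefix "gal" already present; 8 new (d, e, t, o, r, d, o, r)
  "galkata" → prefix "gal" already present; 4 new (k, a, t, a)
  "tamimor" → prefix "ta" already present; 5 new (m, i, m, o, r)
  "galmor" → prefix "gal" already present; 3 new (m, o, r)
  "galmiven" → prefix "galm" already present; 4 new (i, v, e, n)
  "taromormi" → prefix "taro" already present; 5 new (m, o, r, m, i)
  "tasarmilin" → prefix "ta" already present; 8 new (s, a, r, m, i, l, i, n)
Total nodes = 6 + 8 + 6 + 8 + 8 + 4 + 5 + 3 + 4 + 5 + 8 = 65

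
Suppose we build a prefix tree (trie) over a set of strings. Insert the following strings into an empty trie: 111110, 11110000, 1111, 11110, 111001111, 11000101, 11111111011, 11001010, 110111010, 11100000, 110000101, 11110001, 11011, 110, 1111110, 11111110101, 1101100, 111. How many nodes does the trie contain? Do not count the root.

Trace insertions, counting only characters that open a new branch:
  "111110" → 6 new (1, 1, 1, 1, 1, 0)
  "11110000" → prefix "1111" already present; 4 new (0, 0, 0, 0)
  "1111" → prefix "1111" already present; 0 new (none)
  "11110" → prefix "11110" already present; 0 new (none)
  "111001111" → prefix "111" already present; 6 new (0, 0, 1, 1, 1, 1)
  "11000101" → prefix "11" already present; 6 new (0, 0, 0, 1, 0, 1)
  "11111111011" → prefix "11111" already present; 6 new (1, 1, 1, 0, 1, 1)
  "11001010" → prefix "1100" already present; 4 new (1, 0, 1, 0)
  "110111010" → prefix "110" already present; 6 new (1, 1, 1, 0, 1, 0)
  "11100000" → prefix "11100" already present; 3 new (0, 0, 0)
  "110000101" → prefix "11000" already present; 4 new (0, 1, 0, 1)
  "11110001" → prefix "1111000" already present; 1 new (1)
  "11011" → prefix "11011" already present; 0 new (none)
  "110" → prefix "110" already present; 0 new (none)
  "1111110" → prefix "111111" already present; 1 new (0)
  "11111110101" → prefix "1111111" already present; 4 new (0, 1, 0, 1)
  "1101100" → prefix "11011" already present; 2 new (0, 0)
  "111" → prefix "111" already present; 0 new (none)
Total nodes = 6 + 4 + 0 + 0 + 6 + 6 + 6 + 4 + 6 + 3 + 4 + 1 + 0 + 0 + 1 + 4 + 2 + 0 = 53

53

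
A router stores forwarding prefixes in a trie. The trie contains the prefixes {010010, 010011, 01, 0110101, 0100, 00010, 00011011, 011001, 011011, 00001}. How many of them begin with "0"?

Traverse to the node for "0", then collect every word in that subtree.
Words under "0": 00001, 00010, 00011011, 01, 0100, 010010, 010011, 011001, 0110101, 011011
Count: 10

10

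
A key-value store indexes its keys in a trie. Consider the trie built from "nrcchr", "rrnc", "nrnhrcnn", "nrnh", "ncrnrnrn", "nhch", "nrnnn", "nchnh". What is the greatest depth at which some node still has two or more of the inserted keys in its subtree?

The deepest shared node is where two words last agree before diverging.
"nrnh" and "nrnhrcnn" agree on "nrnh" (4 characters) before diverging; nothing deeper is shared.
Longest shared-prefix length: 4

4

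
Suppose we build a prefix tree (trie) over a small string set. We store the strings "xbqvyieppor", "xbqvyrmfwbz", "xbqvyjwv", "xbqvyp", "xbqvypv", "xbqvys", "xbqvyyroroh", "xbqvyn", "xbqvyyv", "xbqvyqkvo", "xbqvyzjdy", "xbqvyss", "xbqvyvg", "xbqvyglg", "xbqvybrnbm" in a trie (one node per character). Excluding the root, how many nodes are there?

50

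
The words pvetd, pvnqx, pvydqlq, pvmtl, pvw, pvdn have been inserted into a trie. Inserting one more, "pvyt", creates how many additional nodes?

1

The longest prefix of "pvyt" already in the trie is "pvy" (length 3).
New nodes needed: |"pvyt"| − 3 = 4 − 3 = 1.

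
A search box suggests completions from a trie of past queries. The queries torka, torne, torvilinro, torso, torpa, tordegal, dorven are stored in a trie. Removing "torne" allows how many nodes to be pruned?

Walk "torne" from the leaf back toward the root, removing each node that no remaining word uses.
The suffix "ne" (2 nodes) is used only by "torne"; the node for "tor" still has the child "k", so pruning stops there.
Nodes removed: 2

2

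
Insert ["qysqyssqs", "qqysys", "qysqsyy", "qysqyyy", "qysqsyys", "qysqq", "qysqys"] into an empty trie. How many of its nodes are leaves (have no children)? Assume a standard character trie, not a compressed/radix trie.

5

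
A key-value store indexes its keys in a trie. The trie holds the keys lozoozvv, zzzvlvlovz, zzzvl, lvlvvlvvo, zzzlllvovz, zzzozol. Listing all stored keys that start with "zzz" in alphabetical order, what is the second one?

zzzozol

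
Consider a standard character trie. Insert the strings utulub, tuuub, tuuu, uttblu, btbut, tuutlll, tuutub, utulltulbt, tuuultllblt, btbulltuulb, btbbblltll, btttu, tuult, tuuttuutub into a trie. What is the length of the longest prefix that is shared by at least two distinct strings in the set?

Equivalently: take the maximum, over all pairs, of their longest common prefix length.
"btbulltuulb" and "btbut" agree on "btbu" (4 characters) before diverging; nothing deeper is shared.
Longest shared-prefix length: 4

4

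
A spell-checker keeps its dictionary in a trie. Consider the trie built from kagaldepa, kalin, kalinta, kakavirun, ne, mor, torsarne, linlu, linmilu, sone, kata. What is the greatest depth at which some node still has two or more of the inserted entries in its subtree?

Look for the deepest trie node that still has at least two words in its subtree.
e.g. "kalin" and "kalinta" share the prefix "kalin" of length 5; no pair shares a longer one.
Longest shared-prefix length: 5

5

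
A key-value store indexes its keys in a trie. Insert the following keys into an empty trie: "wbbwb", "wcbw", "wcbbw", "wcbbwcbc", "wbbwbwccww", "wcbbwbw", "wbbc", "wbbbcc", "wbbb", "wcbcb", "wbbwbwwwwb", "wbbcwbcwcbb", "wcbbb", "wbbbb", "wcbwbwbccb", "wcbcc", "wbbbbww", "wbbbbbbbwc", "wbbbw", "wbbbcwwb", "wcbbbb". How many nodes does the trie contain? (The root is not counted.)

For each word, the new-node count is its length minus the longest prefix already in the trie:
  "wbbwb" → 5 new (w, b, b, w, b)
  "wcbw" → prefix "w" already present; 3 new (c, b, w)
  "wcbbw" → prefix "wcb" already present; 2 new (b, w)
  "wcbbwcbc" → prefix "wcbbw" already present; 3 new (c, b, c)
  "wbbwbwccww" → prefix "wbbwb" already present; 5 new (w, c, c, w, w)
  "wcbbwbw" → prefix "wcbbw" already present; 2 new (b, w)
  "wbbc" → prefix "wbb" already present; 1 new (c)
  "wbbbcc" → prefix "wbb" already present; 3 new (b, c, c)
  "wbbb" → prefix "wbbb" already present; 0 new (none)
  "wcbcb" → prefix "wcb" already present; 2 new (c, b)
  "wbbwbwwwwb" → prefix "wbbwbw" already present; 4 new (w, w, w, b)
  "wbbcwbcwcbb" → prefix "wbbc" already present; 7 new (w, b, c, w, c, b, b)
  "wcbbb" → prefix "wcbb" already present; 1 new (b)
  "wbbbb" → prefix "wbbb" already present; 1 new (b)
  "wcbwbwbccb" → prefix "wcbw" already present; 6 new (b, w, b, c, c, b)
  "wcbcc" → prefix "wcbc" already present; 1 new (c)
  "wbbbbww" → prefix "wbbbb" already present; 2 new (w, w)
  "wbbbbbbbwc" → prefix "wbbbb" already present; 5 new (b, b, b, w, c)
  "wbbbw" → prefix "wbbb" already present; 1 new (w)
  "wbbbcwwb" → prefix "wbbbc" already present; 3 new (w, w, b)
  "wcbbbb" → prefix "wcbbb" already present; 1 new (b)
Total nodes = 5 + 3 + 2 + 3 + 5 + 2 + 1 + 3 + 0 + 2 + 4 + 7 + 1 + 1 + 6 + 1 + 2 + 5 + 1 + 3 + 1 = 58

58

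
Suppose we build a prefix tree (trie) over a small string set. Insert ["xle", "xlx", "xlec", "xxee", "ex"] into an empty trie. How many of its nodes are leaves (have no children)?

Leaves are exactly the stored words that no other stored word extends.
Those words: "ex", "xlec", "xlx", "xxee"
Leaf count: 4

4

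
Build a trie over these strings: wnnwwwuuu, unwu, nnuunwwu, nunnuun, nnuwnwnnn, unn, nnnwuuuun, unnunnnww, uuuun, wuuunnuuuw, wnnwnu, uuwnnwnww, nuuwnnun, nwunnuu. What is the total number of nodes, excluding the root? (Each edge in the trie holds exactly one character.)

81

For each word, the new-node count is its length minus the longest prefix already in the trie:
  "wnnwwwuuu" → 9 new (w, n, n, w, w, w, u, u, u)
  "unwu" → 4 new (u, n, w, u)
  "nnuunwwu" → 8 new (n, n, u, u, n, w, w, u)
  "nunnuun" → prefix "n" already present; 6 new (u, n, n, u, u, n)
  "nnuwnwnnn" → prefix "nnu" already present; 6 new (w, n, w, n, n, n)
  "unn" → prefix "un" already present; 1 new (n)
  "nnnwuuuun" → prefix "nn" already present; 7 new (n, w, u, u, u, u, n)
  "unnunnnww" → prefix "unn" already present; 6 new (u, n, n, n, w, w)
  "uuuun" → prefix "u" already present; 4 new (u, u, u, n)
  "wuuunnuuuw" → prefix "w" already present; 9 new (u, u, u, n, n, u, u, u, w)
  "wnnwnu" → prefix "wnnw" already present; 2 new (n, u)
  "uuwnnwnww" → prefix "uu" already present; 7 new (w, n, n, w, n, w, w)
  "nuuwnnun" → prefix "nu" already present; 6 new (u, w, n, n, u, n)
  "nwunnuu" → prefix "n" already present; 6 new (w, u, n, n, u, u)
Total nodes = 9 + 4 + 8 + 6 + 6 + 1 + 7 + 6 + 4 + 9 + 2 + 7 + 6 + 6 = 81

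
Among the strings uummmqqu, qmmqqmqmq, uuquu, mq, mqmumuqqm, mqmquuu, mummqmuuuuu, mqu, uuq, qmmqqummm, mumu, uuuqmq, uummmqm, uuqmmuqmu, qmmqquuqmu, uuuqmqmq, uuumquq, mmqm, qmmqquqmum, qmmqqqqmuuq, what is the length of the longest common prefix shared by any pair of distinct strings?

The deepest shared node is where two words last agree before diverging.
e.g. "qmmqqummm" and "qmmqquqmum" share the prefix "qmmqqu" of length 6; no pair shares a longer one.
Longest shared-prefix length: 6

6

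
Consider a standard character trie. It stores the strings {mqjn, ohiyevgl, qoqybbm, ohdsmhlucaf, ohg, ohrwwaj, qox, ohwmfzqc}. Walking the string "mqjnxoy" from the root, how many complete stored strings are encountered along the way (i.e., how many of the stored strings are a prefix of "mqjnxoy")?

1

Check each prefix of "mqjnxoy" against the stored set — each match is an end-marker on the path.
Prefixes of the query that are stored words: "mqjn"
Count: 1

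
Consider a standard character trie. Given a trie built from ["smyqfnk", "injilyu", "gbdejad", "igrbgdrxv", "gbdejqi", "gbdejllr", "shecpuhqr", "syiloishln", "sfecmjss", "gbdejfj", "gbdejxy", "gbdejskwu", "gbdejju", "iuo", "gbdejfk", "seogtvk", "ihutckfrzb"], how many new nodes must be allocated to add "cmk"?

3

Nothing in the trie begins with "c"; the whole of "cmk" is new.
3 − 0 = 3 new nodes.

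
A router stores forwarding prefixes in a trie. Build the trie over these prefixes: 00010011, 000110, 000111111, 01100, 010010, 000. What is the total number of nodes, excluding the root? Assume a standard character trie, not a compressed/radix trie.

Trie structure (* marks end of a word):
(root)
└─ 0
   ├─ 0
   │  └─ 0 *
   │     └─ 1
   │        ├─ 0
   │        │  └─ 0
   │        │     └─ 1
   │        │        └─ 1 *
   │        └─ 1
   │           ├─ 0 *
   │           └─ 1
   │              └─ 1
   │                 └─ 1
   │                    └─ 1 *
   └─ 1
      ├─ 0
      │  └─ 0
      │     └─ 1
      │        └─ 0 *
      └─ 1
         └─ 0
            └─ 0 *
Counting every labelled node above: 22.

22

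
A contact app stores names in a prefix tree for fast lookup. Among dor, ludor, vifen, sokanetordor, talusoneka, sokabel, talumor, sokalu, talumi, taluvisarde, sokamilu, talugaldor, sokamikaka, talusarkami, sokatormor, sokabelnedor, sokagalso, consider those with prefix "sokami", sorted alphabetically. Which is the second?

sokamilu

Filter for "sokami…" and sort: "sokamikaka", "sokamilu"
Position 2: sokamilu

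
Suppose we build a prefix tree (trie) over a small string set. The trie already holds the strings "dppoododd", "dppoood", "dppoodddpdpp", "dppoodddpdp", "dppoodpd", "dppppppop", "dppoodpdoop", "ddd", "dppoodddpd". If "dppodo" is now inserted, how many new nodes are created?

The longest prefix of "dppodo" already in the trie is "dppo" (length 4).
So 6 − 4 = 2 new nodes.

2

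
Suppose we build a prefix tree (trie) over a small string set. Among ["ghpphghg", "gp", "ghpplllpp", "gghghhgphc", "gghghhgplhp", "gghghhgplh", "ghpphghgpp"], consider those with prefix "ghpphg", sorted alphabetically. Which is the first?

Words with prefix "ghpphg", in lexicographic order: "ghpphghg", "ghpphghgpp"
Position 1: ghpphghg

ghpphghg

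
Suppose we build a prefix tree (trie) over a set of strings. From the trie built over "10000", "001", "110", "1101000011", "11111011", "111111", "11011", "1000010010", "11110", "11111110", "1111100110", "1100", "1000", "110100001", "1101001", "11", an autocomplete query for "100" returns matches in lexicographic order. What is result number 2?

10000

Words with prefix "100", in lexicographic order: "1000", "10000", "1000010010"
The 2nd is 10000.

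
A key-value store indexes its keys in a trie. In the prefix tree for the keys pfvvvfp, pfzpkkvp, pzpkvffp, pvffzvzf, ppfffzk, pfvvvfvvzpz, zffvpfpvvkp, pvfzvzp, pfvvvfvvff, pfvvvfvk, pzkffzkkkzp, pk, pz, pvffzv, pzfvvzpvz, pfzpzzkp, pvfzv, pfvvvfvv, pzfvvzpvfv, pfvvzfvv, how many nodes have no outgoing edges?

16

A leaf is a node with no children — equivalently, the end of a word that is not a proper prefix of any other stored word.
Those words: "pfvvvfp", "pfvvvfvk", "pfvvvfvvff", "pfvvvfvvzpz", "pfvvzfvv", "pfzpkkvp", "pfzpzzkp", "pk", "ppfffzk", "pvffzvzf", "pvfzvzp", "pzfvvzpvfv", "pzfvvzpvz", "pzkffzkkkzp", "pzpkvffp", "zffvpfpvvkp"
Leaf count: 16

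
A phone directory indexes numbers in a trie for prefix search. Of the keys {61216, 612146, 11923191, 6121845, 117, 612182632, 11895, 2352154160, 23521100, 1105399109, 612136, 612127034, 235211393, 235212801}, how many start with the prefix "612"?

Traverse to the node for "612", then collect every word in that subtree.
Words under "612": 612127034, 612136, 612146, 61216, 612182632, 6121845
Count: 6

6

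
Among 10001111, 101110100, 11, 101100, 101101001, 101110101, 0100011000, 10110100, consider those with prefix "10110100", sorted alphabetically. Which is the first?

10110100

Filter for "10110100…" and sort: "10110100", "101101001"
The 1st is 10110100.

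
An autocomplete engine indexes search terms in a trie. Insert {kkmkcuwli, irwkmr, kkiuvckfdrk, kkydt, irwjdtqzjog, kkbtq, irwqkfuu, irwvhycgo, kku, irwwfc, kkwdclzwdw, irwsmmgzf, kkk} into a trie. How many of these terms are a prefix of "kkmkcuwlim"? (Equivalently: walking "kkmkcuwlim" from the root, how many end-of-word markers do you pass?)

1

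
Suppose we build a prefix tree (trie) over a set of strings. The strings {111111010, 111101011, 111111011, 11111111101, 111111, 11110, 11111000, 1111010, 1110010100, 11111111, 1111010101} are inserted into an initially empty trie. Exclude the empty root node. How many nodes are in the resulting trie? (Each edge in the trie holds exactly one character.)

Count nodes per top-level branch (shared prefixes stored once):
  '1'-branch (1110010100, 11110, 1111010, 1111010101, 111101011, 11111000, 111111, 111111010, 111111011, 11111111, 11111111101): 32 nodes
Sum: 32

32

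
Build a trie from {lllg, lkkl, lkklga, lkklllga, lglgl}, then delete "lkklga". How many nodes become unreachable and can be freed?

A node on "lkklga"'s path can go only if nothing else ends at it or branches off below it.
The suffix "ga" (2 nodes) is used only by "lkklga"; the node for "lkkl" still has the child "l", so pruning stops there.
Nodes removed: 2

2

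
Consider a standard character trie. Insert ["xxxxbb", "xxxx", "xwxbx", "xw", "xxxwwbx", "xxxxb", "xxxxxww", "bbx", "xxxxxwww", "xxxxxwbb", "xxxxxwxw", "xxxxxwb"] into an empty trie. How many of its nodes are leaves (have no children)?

7

Leaves are exactly the stored words that no other stored word extends.
Those words: "bbx", "xwxbx", "xxxwwbx", "xxxxbb", "xxxxxwbb", "xxxxxwww", "xxxxxwxw"
Leaf count: 7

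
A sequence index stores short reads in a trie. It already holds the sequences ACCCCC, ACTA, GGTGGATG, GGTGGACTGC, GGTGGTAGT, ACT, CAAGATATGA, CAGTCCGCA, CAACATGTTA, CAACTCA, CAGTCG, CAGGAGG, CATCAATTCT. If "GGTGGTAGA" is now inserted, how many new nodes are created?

1

Walking "GGTGGTAGA" from the root, the first 8 characters ("GGTGGTAG") follow existing edges; "A" is the first miss.
New nodes needed: |"GGTGGTAGA"| − 8 = 9 − 8 = 1.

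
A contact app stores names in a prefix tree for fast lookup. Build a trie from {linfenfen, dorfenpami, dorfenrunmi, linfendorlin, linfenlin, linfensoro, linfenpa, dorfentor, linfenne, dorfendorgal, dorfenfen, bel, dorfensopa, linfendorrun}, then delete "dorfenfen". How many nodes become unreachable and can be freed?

3

A node on "dorfenfen"'s path can go only if nothing else ends at it or branches off below it.
The suffix "fen" (3 nodes) is used only by "dorfenfen"; the node for "dorfen" still has the child "p", so pruning stops there.
Nodes removed: 3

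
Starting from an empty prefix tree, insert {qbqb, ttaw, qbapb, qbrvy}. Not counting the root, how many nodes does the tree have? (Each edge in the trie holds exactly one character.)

14

Insert word by word; a character creates a node only if that edge doesn't already exist:
  "qbqb" → 4 new (q, b, q, b)
  "ttaw" → 4 new (t, t, a, w)
  "qbapb" → prefix "qb" already present; 3 new (a, p, b)
  "qbrvy" → prefix "qb" already present; 3 new (r, v, y)
Total nodes = 4 + 4 + 3 + 3 = 14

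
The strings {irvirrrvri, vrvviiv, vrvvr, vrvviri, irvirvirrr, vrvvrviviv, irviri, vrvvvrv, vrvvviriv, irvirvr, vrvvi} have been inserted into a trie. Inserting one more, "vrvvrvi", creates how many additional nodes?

Every character of "vrvvrvi" already lies on an existing path (it is a prefix of some stored word).
No new nodes are needed: 0.

0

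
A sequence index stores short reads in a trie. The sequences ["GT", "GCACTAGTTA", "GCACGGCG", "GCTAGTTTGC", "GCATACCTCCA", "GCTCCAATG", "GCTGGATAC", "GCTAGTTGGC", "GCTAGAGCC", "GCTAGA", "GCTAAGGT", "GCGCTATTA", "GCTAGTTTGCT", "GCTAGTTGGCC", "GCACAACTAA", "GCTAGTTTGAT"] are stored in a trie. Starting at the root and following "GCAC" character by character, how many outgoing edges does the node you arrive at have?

3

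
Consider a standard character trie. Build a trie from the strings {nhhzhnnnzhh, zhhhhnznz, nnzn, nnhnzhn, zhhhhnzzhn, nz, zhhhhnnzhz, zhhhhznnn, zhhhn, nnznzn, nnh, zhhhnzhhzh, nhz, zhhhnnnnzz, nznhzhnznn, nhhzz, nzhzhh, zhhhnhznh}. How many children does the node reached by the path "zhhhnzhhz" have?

1

The children of the "zhhhnzhhz" node are the distinct next characters among strings starting with "zhhhnzhhz".
Characters that immediately follow "zhhhnzhhz" among the stored strings: {h}.
That node has 1 child edge.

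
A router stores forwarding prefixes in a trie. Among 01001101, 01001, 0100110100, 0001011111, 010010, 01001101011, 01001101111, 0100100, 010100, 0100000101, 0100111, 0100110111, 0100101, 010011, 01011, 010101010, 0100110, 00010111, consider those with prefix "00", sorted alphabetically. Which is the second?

0001011111

DFS of the "00" subtree visits, in order: "00010111", "0001011111"
The 2nd is 0001011111.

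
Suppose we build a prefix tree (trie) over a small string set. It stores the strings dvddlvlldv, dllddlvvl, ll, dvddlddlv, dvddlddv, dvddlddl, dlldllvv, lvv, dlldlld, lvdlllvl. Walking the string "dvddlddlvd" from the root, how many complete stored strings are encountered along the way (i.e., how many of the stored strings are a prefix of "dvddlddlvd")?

2

Walk "dvddlddlvd" from the root; an end-of-word marker is hit whenever a stored word is a prefix of "dvddlddlvd".
Prefixes of the query that are stored words: "dvddlddl", "dvddlddlv"
Count: 2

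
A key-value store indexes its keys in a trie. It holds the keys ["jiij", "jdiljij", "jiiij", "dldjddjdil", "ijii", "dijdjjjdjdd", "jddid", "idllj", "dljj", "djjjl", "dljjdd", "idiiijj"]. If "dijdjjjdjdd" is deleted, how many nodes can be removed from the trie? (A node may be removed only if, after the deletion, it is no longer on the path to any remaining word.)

10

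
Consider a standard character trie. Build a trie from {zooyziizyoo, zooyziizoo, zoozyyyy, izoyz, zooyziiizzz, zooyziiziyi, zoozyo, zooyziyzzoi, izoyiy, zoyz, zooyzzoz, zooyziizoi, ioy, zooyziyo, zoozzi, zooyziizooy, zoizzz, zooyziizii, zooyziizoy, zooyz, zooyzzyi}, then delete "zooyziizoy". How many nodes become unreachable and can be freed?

1

A node on "zooyziizoy"'s path can go only if nothing else ends at it or branches off below it.
The suffix "y" (1 node) is used only by "zooyziizoy"; the node for "zooyziizo" still has the child "o", so pruning stops there.
Nodes removed: 1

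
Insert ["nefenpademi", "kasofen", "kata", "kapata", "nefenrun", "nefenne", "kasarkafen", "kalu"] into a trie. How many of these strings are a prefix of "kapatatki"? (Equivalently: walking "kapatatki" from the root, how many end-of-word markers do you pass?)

1

Walk "kapatatki" from the root; an end-of-word marker is hit whenever a stored word is a prefix of "kapatatki".
Prefixes of the query that are stored words: "kapata"
Count: 1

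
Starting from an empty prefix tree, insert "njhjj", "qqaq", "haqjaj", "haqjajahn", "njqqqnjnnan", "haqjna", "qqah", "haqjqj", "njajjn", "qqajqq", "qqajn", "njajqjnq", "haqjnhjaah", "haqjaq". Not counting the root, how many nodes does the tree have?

50

For each word, the new-node count is its length minus the longest prefix already in the trie:
  "njhjj" → 5 new (n, j, h, j, j)
  "qqaq" → 4 new (q, q, a, q)
  "haqjaj" → 6 new (h, a, q, j, a, j)
  "haqjajahn" → prefix "haqjaj" already present; 3 new (a, h, n)
  "njqqqnjnnan" → prefix "nj" already present; 9 new (q, q, q, n, j, n, n, a, n)
  "haqjna" → prefix "haqj" already present; 2 new (n, a)
  "qqah" → prefix "qqa" already present; 1 new (h)
  "haqjqj" → prefix "haqj" already present; 2 new (q, j)
  "njajjn" → prefix "nj" already present; 4 new (a, j, j, n)
  "qqajqq" → prefix "qqa" already present; 3 new (j, q, q)
  "qqajn" → prefix "qqaj" already present; 1 new (n)
  "njajqjnq" → prefix "njaj" already present; 4 new (q, j, n, q)
  "haqjnhjaah" → prefix "haqjn" already present; 5 new (h, j, a, a, h)
  "haqjaq" → prefix "haqja" already present; 1 new (q)
Total nodes = 5 + 4 + 6 + 3 + 9 + 2 + 1 + 2 + 4 + 3 + 1 + 4 + 5 + 1 = 50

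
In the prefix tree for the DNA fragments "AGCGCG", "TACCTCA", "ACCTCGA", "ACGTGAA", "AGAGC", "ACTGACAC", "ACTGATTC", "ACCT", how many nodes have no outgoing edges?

A leaf is a node with no children — equivalently, the end of a word that is not a proper prefix of any other stored word.
Those words: "ACCTCGA", "ACGTGAA", "ACTGACAC", "ACTGATTC", "AGAGC", "AGCGCG", "TACCTCA"
Leaf count: 7

7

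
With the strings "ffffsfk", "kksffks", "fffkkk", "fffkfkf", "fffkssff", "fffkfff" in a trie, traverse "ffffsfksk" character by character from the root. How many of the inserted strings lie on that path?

Walk "ffffsfksk" from the root; an end-of-word marker is hit whenever a stored word is a prefix of "ffffsfksk".
Prefixes of the query that are stored words: "ffffsfk"
Count: 1

1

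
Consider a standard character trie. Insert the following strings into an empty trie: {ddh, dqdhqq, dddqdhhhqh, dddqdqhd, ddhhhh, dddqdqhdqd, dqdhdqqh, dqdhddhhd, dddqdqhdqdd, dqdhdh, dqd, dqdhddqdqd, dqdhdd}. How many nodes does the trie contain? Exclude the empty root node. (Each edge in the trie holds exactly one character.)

Trace insertions, counting only characters that open a new branch:
  "ddh" → 3 new (d, d, h)
  "dqdhqq" → prefix "d" already present; 5 new (q, d, h, q, q)
  "dddqdhhhqh" → prefix "dd" already present; 8 new (d, q, d, h, h, h, q, h)
  "dddqdqhd" → prefix "dddqd" already present; 3 new (q, h, d)
  "ddhhhh" → prefix "ddh" already present; 3 new (h, h, h)
  "dddqdqhdqd" → prefix "dddqdqhd" already present; 2 new (q, d)
  "dqdhdqqh" → prefix "dqdh" already present; 4 new (d, q, q, h)
  "dqdhddhhd" → prefix "dqdhd" already present; 4 new (d, h, h, d)
  "dddqdqhdqdd" → prefix "dddqdqhdqd" already present; 1 new (d)
  "dqdhdh" → prefix "dqdhd" already present; 1 new (h)
  "dqd" → prefix "dqd" already present; 0 new (none)
  "dqdhddqdqd" → prefix "dqdhdd" already present; 4 new (q, d, q, d)
  "dqdhdd" → prefix "dqdhdd" already present; 0 new (none)
Total nodes = 3 + 5 + 8 + 3 + 3 + 2 + 4 + 4 + 1 + 1 + 0 + 4 + 0 = 38

38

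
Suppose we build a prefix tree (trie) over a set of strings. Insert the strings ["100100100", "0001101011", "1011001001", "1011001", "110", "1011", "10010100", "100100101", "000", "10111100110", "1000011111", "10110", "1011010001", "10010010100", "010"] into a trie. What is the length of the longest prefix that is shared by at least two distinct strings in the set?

9

Equivalently: take the maximum, over all pairs, of their longest common prefix length.
e.g. "100100101" and "10010010100" share the prefix "100100101" of length 9; no pair shares a longer one.
Longest shared-prefix length: 9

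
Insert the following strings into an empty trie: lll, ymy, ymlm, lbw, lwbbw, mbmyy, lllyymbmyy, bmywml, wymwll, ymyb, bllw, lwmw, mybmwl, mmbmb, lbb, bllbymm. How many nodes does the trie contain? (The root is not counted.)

58

For each word, the new-node count is its length minus the longest prefix already in the trie:
  "lll" → 3 new (l, l, l)
  "ymy" → 3 new (y, m, y)
  "ymlm" → prefix "ym" already present; 2 new (l, m)
  "lbw" → prefix "l" already present; 2 new (b, w)
  "lwbbw" → prefix "l" already present; 4 new (w, b, b, w)
  "mbmyy" → 5 new (m, b, m, y, y)
  "lllyymbmyy" → prefix "lll" already present; 7 new (y, y, m, b, m, y, y)
  "bmywml" → 6 new (b, m, y, w, m, l)
  "wymwll" → 6 new (w, y, m, w, l, l)
  "ymyb" → prefix "ymy" already present; 1 new (b)
  "bllw" → prefix "b" already present; 3 new (l, l, w)
  "lwmw" → prefix "lw" already present; 2 new (m, w)
  "mybmwl" → prefix "m" already present; 5 new (y, b, m, w, l)
  "mmbmb" → prefix "m" already present; 4 new (m, b, m, b)
  "lbb" → prefix "lb" already present; 1 new (b)
  "bllbymm" → prefix "bll" already present; 4 new (b, y, m, m)
Total nodes = 3 + 3 + 2 + 2 + 4 + 5 + 7 + 6 + 6 + 1 + 3 + 2 + 5 + 4 + 1 + 4 = 58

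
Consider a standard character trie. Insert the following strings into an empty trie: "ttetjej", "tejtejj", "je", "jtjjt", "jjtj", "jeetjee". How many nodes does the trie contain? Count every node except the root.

27

Trace insertions, counting only characters that open a new branch:
  "ttetjej" → 7 new (t, t, e, t, j, e, j)
  "tejtejj" → prefix "t" already present; 6 new (e, j, t, e, j, j)
  "je" → 2 new (j, e)
  "jtjjt" → prefix "j" already present; 4 new (t, j, j, t)
  "jjtj" → prefix "j" already present; 3 new (j, t, j)
  "jeetjee" → prefix "je" already present; 5 new (e, t, j, e, e)
Total nodes = 7 + 6 + 2 + 4 + 3 + 5 = 27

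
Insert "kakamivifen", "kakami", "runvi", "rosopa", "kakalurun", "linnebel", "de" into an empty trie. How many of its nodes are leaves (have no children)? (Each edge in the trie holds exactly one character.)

A leaf is a node with no children — equivalently, the end of a word that is not a proper prefix of any other stored word.
Those words: "de", "kakalurun", "kakamivifen", "linnebel", "rosopa", "runvi"
Leaf count: 6

6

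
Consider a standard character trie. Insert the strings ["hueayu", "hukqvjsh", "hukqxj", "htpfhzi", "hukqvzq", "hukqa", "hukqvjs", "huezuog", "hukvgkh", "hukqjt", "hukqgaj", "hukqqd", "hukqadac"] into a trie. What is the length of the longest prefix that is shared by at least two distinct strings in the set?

Look for the deepest trie node that still has at least two words in its subtree.
e.g. "hukqvjs" and "hukqvjsh" share the prefix "hukqvjs" of length 7; no pair shares a longer one.
Longest shared-prefix length: 7

7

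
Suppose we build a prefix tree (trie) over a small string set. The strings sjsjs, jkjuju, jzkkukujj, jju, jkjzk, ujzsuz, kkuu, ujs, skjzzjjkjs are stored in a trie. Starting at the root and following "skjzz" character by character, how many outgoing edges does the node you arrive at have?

Walk "skjzz" from the root, arriving at one node.
Distinct next characters after "skjzz": j.
That node has 1 child edge.

1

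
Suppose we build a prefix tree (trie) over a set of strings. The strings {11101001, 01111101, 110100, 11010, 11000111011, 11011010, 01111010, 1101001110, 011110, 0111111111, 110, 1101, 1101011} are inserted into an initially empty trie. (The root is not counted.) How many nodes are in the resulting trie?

Trace insertions, counting only characters that open a new branch:
  "11101001" → 8 new (1, 1, 1, 0, 1, 0, 0, 1)
  "01111101" → 8 new (0, 1, 1, 1, 1, 1, 0, 1)
  "110100" → prefix "11" already present; 4 new (0, 1, 0, 0)
  "11010" → prefix "11010" already present; 0 new (none)
  "11000111011" → prefix "110" already present; 8 new (0, 0, 1, 1, 1, 0, 1, 1)
  "11011010" → prefix "1101" already present; 4 new (1, 0, 1, 0)
  "01111010" → prefix "01111" already present; 3 new (0, 1, 0)
  "1101001110" → prefix "110100" already present; 4 new (1, 1, 1, 0)
  "011110" → prefix "011110" already present; 0 new (none)
  "0111111111" → prefix "011111" already present; 4 new (1, 1, 1, 1)
  "110" → prefix "110" already present; 0 new (none)
  "1101" → prefix "1101" already present; 0 new (none)
  "1101011" → prefix "11010" already present; 2 new (1, 1)
Total nodes = 8 + 8 + 4 + 0 + 8 + 4 + 3 + 4 + 0 + 4 + 0 + 0 + 2 = 45

45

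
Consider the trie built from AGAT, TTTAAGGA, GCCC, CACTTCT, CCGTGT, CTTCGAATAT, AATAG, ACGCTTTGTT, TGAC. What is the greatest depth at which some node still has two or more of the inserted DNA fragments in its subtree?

Equivalently: take the maximum, over all pairs, of their longest common prefix length.
e.g. "AATAG" and "ACGCTTTGTT" share the prefix "A" of length 1; no pair shares a longer one.
Longest shared-prefix length: 1

1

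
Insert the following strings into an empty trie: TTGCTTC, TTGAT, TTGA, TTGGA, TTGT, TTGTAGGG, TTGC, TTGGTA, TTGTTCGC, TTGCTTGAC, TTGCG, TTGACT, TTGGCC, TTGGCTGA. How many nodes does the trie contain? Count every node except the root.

33

Insert word by word; a character creates a node only if that edge doesn't already exist:
  "TTGCTTC" → 7 new (T, T, G, C, T, T, C)
  "TTGAT" → prefix "TTG" already present; 2 new (A, T)
  "TTGA" → prefix "TTGA" already present; 0 new (none)
  "TTGGA" → prefix "TTG" already present; 2 new (G, A)
  "TTGT" → prefix "TTG" already present; 1 new (T)
  "TTGTAGGG" → prefix "TTGT" already present; 4 new (A, G, G, G)
  "TTGC" → prefix "TTGC" already present; 0 new (none)
  "TTGGTA" → prefix "TTGG" already present; 2 new (T, A)
  "TTGTTCGC" → prefix "TTGT" already present; 4 new (T, C, G, C)
  "TTGCTTGAC" → prefix "TTGCTT" already present; 3 new (G, A, C)
  "TTGCG" → prefix "TTGC" already present; 1 new (G)
  "TTGACT" → prefix "TTGA" already present; 2 new (C, T)
  "TTGGCC" → prefix "TTGG" already present; 2 new (C, C)
  "TTGGCTGA" → prefix "TTGGC" already present; 3 new (T, G, A)
Total nodes = 7 + 2 + 0 + 2 + 1 + 4 + 0 + 2 + 4 + 3 + 1 + 2 + 2 + 3 = 33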